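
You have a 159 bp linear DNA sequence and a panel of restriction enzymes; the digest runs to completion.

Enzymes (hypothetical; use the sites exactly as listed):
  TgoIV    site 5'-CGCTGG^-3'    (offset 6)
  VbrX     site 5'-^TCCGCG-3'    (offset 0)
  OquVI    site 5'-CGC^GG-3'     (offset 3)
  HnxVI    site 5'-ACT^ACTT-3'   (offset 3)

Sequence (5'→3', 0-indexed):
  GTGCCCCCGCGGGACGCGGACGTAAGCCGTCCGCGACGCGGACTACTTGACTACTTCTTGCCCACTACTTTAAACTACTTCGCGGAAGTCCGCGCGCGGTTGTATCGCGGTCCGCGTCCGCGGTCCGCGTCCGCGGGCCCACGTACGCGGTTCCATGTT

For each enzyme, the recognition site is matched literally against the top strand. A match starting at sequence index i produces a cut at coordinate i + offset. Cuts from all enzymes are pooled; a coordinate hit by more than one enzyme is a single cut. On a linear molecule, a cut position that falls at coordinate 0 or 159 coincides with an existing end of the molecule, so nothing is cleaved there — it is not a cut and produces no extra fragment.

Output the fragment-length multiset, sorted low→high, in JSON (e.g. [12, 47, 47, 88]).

Site scan:
  TgoIV (CGCTGG, off=6): no sites
  VbrX TCCGCG/0: at [29, 88, 110, 116, 123, 129] ⇒ [29, 88, 110, 116, 123, 129]
  OquVI CGCGG/3: at [7, 14, 36, 80, 94, 105, 118, 131, 145] ⇒ [10, 17, 39, 83, 97, 108, 121, 134, 148]
  HnxVI ACTACTT/3: at [41, 49, 63, 73] ⇒ [44, 52, 66, 76]

Pooled cuts: [10, 17, 29, 39, 44, 52, 66, 76, 83, 88, 97, 108, 110, 116, 121, 123, 129, 134, 148]

Fragments:
  [0,10): 10 bp
  [10,17): 7 bp
  [17,29): 12 bp
  [29,39): 10 bp
  [39,44): 5 bp
  [44,52): 8 bp
  [52,66): 14 bp
  [66,76): 10 bp
  [76,83): 7 bp
  [83,88): 5 bp
  [88,97): 9 bp
  [97,108): 11 bp
  [108,110): 2 bp
  [110,116): 6 bp
  [116,121): 5 bp
  [121,123): 2 bp
  [123,129): 6 bp
  [129,134): 5 bp
  [134,148): 14 bp
  [148,159): 11 bp

[2,2,5,5,5,5,6,6,7,7,8,9,10,10,10,11,11,12,14,14]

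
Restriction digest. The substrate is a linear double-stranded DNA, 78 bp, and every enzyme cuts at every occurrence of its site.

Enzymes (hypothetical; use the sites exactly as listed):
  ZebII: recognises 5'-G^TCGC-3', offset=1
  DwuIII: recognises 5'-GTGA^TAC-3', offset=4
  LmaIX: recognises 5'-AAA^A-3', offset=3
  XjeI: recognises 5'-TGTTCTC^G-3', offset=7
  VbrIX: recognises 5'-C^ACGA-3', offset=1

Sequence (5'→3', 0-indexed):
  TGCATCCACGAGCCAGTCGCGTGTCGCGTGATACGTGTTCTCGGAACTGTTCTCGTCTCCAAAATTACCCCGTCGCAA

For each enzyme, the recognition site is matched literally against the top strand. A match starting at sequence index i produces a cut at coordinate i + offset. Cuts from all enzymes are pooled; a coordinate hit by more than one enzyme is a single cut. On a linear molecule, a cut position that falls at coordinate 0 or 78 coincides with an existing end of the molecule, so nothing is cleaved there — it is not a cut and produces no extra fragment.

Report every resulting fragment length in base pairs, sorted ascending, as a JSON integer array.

[6,7,7,8,9,9,9,11,12]

Scan for sites:
  ZebII (GTCGC, off=1): starts [15, 22, 71] → cuts [16, 23, 72]
  DwuIII (GTGATAC, off=4): starts [27] → cuts [31]
  LmaIX (AAAA, off=3): starts [60] → cuts [63]
  XjeI (TGTTCTCG, off=7): starts [35, 47] → cuts [42, 54]
  VbrIX (CACGA, off=1): starts [6] → cuts [7]

Pooled cuts: [7, 16, 23, 31, 42, 54, 63, 72]

Fragments:
  [0,7): 7 bp
  [7,16): 9 bp
  [16,23): 7 bp
  [23,31): 8 bp
  [31,42): 11 bp
  [42,54): 12 bp
  [54,63): 9 bp
  [63,72): 9 bp
  [72,78): 6 bp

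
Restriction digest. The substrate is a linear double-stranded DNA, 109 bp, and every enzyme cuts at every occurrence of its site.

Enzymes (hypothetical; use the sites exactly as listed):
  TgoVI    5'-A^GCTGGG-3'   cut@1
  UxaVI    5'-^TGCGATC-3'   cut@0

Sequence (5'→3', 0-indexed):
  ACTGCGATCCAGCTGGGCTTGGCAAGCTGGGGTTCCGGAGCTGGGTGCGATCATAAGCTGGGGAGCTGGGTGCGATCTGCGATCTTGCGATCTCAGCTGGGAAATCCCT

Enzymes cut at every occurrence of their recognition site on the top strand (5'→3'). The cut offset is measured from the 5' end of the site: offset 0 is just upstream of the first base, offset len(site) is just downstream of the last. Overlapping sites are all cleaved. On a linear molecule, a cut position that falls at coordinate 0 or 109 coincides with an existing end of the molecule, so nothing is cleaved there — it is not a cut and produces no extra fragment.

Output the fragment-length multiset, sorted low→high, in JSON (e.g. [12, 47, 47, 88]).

Site scan:
  TgoVI AGCTGGG/1: at [10, 24, 38, 55, 63, 94] ⇒ [11, 25, 39, 56, 64, 95]
  UxaVI TGCGATC/0: at [2, 45, 70, 77, 85] ⇒ [2, 45, 70, 77, 85]

Pooled cuts: [2, 11, 25, 39, 45, 56, 64, 70, 77, 85, 95]

Fragment lengths:
  [0,2): 2 bp
  [2,11): 9 bp
  [11,25): 14 bp
  [25,39): 14 bp
  [39,45): 6 bp
  [45,56): 11 bp
  [56,64): 8 bp
  [64,70): 6 bp
  [70,77): 7 bp
  [77,85): 8 bp
  [85,95): 10 bp
  [95,109): 14 bp

[2,6,6,7,8,8,9,10,11,14,14,14]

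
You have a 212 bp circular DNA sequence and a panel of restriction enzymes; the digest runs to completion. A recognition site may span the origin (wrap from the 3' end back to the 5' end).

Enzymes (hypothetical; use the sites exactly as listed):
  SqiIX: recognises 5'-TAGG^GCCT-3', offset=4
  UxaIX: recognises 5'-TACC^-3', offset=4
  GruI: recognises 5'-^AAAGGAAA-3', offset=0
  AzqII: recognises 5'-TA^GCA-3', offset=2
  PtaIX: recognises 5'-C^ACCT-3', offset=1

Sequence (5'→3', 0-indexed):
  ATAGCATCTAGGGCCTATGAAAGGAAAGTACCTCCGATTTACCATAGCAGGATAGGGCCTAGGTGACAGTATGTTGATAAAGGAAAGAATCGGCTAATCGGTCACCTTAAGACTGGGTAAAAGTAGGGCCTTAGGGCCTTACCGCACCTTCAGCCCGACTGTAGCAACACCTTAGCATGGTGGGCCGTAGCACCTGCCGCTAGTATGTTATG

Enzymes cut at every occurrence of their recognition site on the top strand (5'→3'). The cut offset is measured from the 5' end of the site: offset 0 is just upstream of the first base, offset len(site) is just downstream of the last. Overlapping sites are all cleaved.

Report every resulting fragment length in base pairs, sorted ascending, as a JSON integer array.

[2,2,3,5,6,7,8,8,9,10,11,13,15,18,22,24,24,25]

Scan for sites:
  SqiIX (TAGGGCCT, off=4): starts [8, 52, 123, 131] → cuts [12, 56, 127, 135]
  UxaIX (TACC, off=4): starts [28, 39, 139] → cuts [32, 43, 143]
  GruI (AAAGGAAA, off=0): starts [19, 78] → cuts [19, 78]
  AzqII (TAGCA, off=2): starts [1, 44, 161, 172, 187] → cuts [3, 46, 163, 174, 189]
  PtaIX (CACCT, off=1): starts [102, 144, 167, 190] → cuts [103, 145, 168, 191]

Pooled cuts: [3, 12, 19, 32, 43, 46, 56, 78, 103, 127, 135, 143, 145, 163, 168, 174, 189, 191]

Fragments:
  3→12: 9 bp
  12→19: 7 bp
  19→32: 13 bp
  32→43: 11 bp
  43→46: 3 bp
  46→56: 10 bp
  56→78: 22 bp
  78→103: 25 bp
  103→127: 24 bp
  127→135: 8 bp
  135→143: 8 bp
  143→145: 2 bp
  145→163: 18 bp
  163→168: 5 bp
  168→174: 6 bp
  174→189: 15 bp
  189→191: 2 bp
  191→3 (wrap): 212-191+3 = 24 bp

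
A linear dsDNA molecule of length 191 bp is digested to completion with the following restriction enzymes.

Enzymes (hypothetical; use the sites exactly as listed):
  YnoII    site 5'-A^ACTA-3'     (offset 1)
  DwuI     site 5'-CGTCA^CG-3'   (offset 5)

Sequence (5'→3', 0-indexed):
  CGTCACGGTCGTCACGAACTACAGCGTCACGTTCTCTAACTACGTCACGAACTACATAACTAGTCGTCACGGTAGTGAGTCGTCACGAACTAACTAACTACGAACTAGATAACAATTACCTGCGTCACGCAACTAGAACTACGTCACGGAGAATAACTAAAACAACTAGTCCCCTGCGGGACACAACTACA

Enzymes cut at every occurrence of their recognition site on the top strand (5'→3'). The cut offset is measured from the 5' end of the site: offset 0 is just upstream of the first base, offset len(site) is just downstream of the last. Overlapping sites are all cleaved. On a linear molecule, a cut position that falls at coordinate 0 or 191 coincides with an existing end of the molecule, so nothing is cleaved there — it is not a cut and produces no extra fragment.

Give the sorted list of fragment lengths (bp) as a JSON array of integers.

Per-enzyme occurrences:
  YnoII (AACTA, off=1): starts [16, 37, 49, 57, 87, 91, 95, 102, 130, 136, 154, 163, 184] → cuts [17, 38, 50, 58, 88, 92, 96, 103, 131, 137, 155, 164, 185]
  DwuI (CGTCACG, off=5): starts [0, 9, 24, 42, 64, 80, 122, 141] → cuts [5, 14, 29, 47, 69, 85, 127, 146]

Pooled cuts: [5, 14, 17, 29, 38, 47, 50, 58, 69, 85, 88, 92, 96, 103, 127, 131, 137, 146, 155, 164, 185]

Fragments:
  [0,5): 5 bp
  [5,14): 9 bp
  [14,17): 3 bp
  [17,29): 12 bp
  [29,38): 9 bp
  [38,47): 9 bp
  [47,50): 3 bp
  [50,58): 8 bp
  [58,69): 11 bp
  [69,85): 16 bp
  [85,88): 3 bp
  [88,92): 4 bp
  [92,96): 4 bp
  [96,103): 7 bp
  [103,127): 24 bp
  [127,131): 4 bp
  [131,137): 6 bp
  [137,146): 9 bp
  [146,155): 9 bp
  [155,164): 9 bp
  [164,185): 21 bp
  [185,191): 6 bp

[3,3,3,4,4,4,5,6,6,7,8,9,9,9,9,9,9,11,12,16,21,24]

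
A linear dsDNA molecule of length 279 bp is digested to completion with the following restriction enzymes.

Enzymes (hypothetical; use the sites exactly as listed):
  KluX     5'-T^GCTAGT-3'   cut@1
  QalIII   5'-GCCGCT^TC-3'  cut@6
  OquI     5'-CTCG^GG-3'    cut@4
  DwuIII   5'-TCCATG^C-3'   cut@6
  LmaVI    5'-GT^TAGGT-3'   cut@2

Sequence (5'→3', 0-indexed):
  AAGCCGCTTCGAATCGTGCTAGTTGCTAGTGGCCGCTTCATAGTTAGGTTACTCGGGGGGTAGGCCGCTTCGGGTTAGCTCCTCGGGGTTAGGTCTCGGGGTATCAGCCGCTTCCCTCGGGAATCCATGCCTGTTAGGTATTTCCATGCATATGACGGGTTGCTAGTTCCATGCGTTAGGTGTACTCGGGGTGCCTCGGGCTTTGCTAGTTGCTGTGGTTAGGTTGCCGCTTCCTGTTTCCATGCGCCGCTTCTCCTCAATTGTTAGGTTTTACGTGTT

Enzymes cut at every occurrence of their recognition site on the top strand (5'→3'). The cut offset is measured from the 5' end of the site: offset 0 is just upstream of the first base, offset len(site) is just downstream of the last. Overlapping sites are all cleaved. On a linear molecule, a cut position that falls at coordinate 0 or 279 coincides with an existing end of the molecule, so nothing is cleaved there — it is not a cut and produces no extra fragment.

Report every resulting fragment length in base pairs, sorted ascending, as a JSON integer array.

[3,4,5,6,7,7,7,7,8,9,9,10,10,11,12,12,12,13,13,13,13,14,14,14,15,15,16]

Per-enzyme occurrences:
  KluX (TGCTAGT, off=1): starts [16, 23, 160, 203] → cuts [17, 24, 161, 204]
  QalIII (GCCGCTTC, off=6): starts [2, 31, 63, 106, 225, 245] → cuts [8, 37, 69, 112, 231, 251]
  OquI (CTCGGG, off=4): starts [51, 81, 94, 115, 184, 194] → cuts [55, 85, 98, 119, 188, 198]
  DwuIII (TCCATGC, off=6): starts [123, 142, 167, 238] → cuts [129, 148, 173, 244]
  LmaVI (GTTAGGT, off=2): starts [42, 87, 132, 174, 217, 262] → cuts [44, 89, 134, 176, 219, 264]

All cut coordinates (distinct, sorted): [8, 17, 24, 37, 44, 55, 69, 85, 89, 98, 112, 119, 129, 134, 148, 161, 173, 176, 188, 198, 204, 219, 231, 244, 251, 264]

Fragments:
  [0,8): 8 bp
  [8,17): 9 bp
  [17,24): 7 bp
  [24,37): 13 bp
  [37,44): 7 bp
  [44,55): 11 bp
  [55,69): 14 bp
  [69,85): 16 bp
  [85,89): 4 bp
  [89,98): 9 bp
  [98,112): 14 bp
  [112,119): 7 bp
  [119,129): 10 bp
  [129,134): 5 bp
  [134,148): 14 bp
  [148,161): 13 bp
  [161,173): 12 bp
  [173,176): 3 bp
  [176,188): 12 bp
  [188,198): 10 bp
  [198,204): 6 bp
  [204,219): 15 bp
  [219,231): 12 bp
  [231,244): 13 bp
  [244,251): 7 bp
  [251,264): 13 bp
  [264,279): 15 bp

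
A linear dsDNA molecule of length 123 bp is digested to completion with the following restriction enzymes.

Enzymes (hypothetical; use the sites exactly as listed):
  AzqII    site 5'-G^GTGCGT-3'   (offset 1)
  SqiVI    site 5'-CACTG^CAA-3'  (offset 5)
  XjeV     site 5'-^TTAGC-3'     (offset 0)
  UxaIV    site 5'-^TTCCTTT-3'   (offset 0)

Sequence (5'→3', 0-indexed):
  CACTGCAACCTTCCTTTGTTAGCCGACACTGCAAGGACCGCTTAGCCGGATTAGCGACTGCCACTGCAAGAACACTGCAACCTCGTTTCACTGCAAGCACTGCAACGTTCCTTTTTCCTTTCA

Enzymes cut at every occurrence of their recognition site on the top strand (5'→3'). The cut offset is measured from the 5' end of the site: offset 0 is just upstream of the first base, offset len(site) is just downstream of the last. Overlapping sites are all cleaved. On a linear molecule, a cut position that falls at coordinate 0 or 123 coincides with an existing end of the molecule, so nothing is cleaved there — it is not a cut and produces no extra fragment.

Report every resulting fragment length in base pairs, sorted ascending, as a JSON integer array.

[5,5,5,7,8,9,9,9,10,11,13,16,16]

Scan for sites:
  AzqII (GGTGCGT, off=1): no sites
  SqiVI CACTGCAA/5: at [0, 26, 61, 72, 88, 97] ⇒ [5, 31, 66, 77, 93, 102]
  XjeV TTAGC/0: at [18, 41, 50] ⇒ [18, 41, 50]
  UxaIV TTCCTTT/0: at [10, 107, 114] ⇒ [10, 107, 114]

Pooled cuts: [5, 10, 18, 31, 41, 50, 66, 77, 93, 102, 107, 114]

Fragment lengths:
  [0,5): 5 bp
  [5,10): 5 bp
  [10,18): 8 bp
  [18,31): 13 bp
  [31,41): 10 bp
  [41,50): 9 bp
  [50,66): 16 bp
  [66,77): 11 bp
  [77,93): 16 bp
  [93,102): 9 bp
  [102,107): 5 bp
  [107,114): 7 bp
  [114,123): 9 bp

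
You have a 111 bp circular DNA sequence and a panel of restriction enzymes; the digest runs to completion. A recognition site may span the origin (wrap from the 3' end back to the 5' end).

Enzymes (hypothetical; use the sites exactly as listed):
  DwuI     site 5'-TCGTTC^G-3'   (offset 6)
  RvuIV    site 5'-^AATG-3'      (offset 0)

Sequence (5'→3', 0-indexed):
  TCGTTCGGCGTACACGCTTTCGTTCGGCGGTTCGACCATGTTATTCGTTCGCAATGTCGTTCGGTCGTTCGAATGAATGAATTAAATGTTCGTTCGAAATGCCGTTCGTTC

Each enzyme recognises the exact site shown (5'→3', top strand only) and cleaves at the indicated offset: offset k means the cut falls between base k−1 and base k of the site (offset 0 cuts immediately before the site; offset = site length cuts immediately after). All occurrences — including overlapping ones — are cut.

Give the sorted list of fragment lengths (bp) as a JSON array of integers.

Per-enzyme occurrences:
  DwuI TCGTTCG/6: at [0, 19, 44, 56, 64, 89] ⇒ [6, 25, 50, 62, 70, 95]
  RvuIV AATG/0: at [52, 71, 75, 84, 97] ⇒ [52, 71, 75, 84, 97]

Pooled cuts: [6, 25, 50, 52, 62, 70, 71, 75, 84, 95, 97]

Fragments:
  6→25: 19 bp
  25→50: 25 bp
  50→52: 2 bp
  52→62: 10 bp
  62→70: 8 bp
  70→71: 1 bp
  71→75: 4 bp
  75→84: 9 bp
  84→95: 11 bp
  95→97: 2 bp
  97→6 (wrap): 111-97+6 = 20 bp

[1,2,2,4,8,9,10,11,19,20,25]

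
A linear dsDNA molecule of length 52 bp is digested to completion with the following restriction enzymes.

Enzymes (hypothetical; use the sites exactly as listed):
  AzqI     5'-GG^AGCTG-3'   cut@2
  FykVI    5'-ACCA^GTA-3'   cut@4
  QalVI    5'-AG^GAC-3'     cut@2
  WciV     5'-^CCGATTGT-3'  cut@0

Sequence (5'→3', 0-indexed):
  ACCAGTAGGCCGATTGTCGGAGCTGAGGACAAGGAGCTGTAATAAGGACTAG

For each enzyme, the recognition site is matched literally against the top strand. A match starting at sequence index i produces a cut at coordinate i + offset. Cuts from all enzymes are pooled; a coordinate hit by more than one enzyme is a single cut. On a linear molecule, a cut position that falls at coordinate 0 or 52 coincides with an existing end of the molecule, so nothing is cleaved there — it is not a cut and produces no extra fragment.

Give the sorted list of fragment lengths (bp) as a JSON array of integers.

[4,5,6,7,7,11,12]

Per-enzyme occurrences:
  AzqI GGAGCTG/2: at [18, 32] ⇒ [20, 34]
  FykVI ACCAGTA/4: at [0] ⇒ [4]
  QalVI AGGAC/2: at [25, 44] ⇒ [27, 46]
  WciV CCGATTGT/0: at [9] ⇒ [9]

Pooled cuts: [4, 9, 20, 27, 34, 46]

Fragments:
  [0,4): 4 bp
  [4,9): 5 bp
  [9,20): 11 bp
  [20,27): 7 bp
  [27,34): 7 bp
  [34,46): 12 bp
  [46,52): 6 bp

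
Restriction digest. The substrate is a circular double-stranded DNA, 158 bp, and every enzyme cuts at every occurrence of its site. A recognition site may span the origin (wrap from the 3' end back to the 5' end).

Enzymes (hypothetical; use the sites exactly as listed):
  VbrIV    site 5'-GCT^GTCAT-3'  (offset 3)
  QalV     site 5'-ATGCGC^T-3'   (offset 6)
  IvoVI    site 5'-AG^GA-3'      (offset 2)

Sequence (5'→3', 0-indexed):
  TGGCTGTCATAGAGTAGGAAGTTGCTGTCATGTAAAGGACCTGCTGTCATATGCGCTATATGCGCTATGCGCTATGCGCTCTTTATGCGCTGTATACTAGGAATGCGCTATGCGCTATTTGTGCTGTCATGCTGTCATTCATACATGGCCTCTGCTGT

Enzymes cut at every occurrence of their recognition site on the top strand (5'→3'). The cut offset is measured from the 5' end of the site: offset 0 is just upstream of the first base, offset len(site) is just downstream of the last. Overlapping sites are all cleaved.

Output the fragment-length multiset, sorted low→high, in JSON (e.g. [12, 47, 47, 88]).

Scan for sites:
  VbrIV GCTGTCAT/3: at [2, 23, 42, 122, 130] ⇒ [5, 26, 45, 125, 133]
  QalV ATGCGCT/6: at [50, 59, 66, 73, 84, 102, 109] ⇒ [56, 65, 72, 79, 90, 108, 115]
  IvoVI AGGA/2: at [15, 35, 98] ⇒ [17, 37, 100]

Pooled cuts: [5, 17, 26, 37, 45, 56, 65, 72, 79, 90, 100, 108, 115, 125, 133]

Fragments:
  5→17: 12 bp
  17→26: 9 bp
  26→37: 11 bp
  37→45: 8 bp
  45→56: 11 bp
  56→65: 9 bp
  65→72: 7 bp
  72→79: 7 bp
  79→90: 11 bp
  90→100: 10 bp
  100→108: 8 bp
  108→115: 7 bp
  115→125: 10 bp
  125→133: 8 bp
  133→5 (wrap): 158-133+5 = 30 bp

[7,7,7,8,8,8,9,9,10,10,11,11,11,12,30]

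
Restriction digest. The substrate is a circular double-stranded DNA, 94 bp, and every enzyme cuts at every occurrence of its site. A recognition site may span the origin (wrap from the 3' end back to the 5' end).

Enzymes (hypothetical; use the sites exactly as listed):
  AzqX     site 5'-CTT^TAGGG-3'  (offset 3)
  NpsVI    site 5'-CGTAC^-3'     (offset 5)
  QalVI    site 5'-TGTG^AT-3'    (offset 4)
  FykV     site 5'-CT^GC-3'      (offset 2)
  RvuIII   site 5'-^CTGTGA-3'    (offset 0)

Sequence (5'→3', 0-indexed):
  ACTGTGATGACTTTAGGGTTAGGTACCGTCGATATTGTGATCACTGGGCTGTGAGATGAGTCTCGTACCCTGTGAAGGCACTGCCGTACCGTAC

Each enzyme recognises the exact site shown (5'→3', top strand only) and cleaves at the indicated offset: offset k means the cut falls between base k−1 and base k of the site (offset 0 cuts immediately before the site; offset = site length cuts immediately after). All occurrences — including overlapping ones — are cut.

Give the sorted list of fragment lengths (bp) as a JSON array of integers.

Scan for sites:
  AzqX CTTTAGGG/3: at [10] ⇒ [13]
  NpsVI CGTAC/5: at [63, 84, 89] ⇒ [0, 68, 89]
  QalVI TGTGAT/4: at [2, 35] ⇒ [6, 39]
  FykV CTGC/2: at [80] ⇒ [82]
  RvuIII CTGTGA/0: at [1, 48, 69] ⇒ [1, 48, 69]

All cut coordinates (distinct, sorted): [0, 1, 6, 13, 39, 48, 68, 69, 82, 89]

Fragment lengths:
  0→1: 1 bp
  1→6: 5 bp
  6→13: 7 bp
  13→39: 26 bp
  39→48: 9 bp
  48→68: 20 bp
  68→69: 1 bp
  69→82: 13 bp
  82→89: 7 bp
  89→0 (wrap): 94-89+0 = 5 bp

[1,1,5,5,7,7,9,13,20,26]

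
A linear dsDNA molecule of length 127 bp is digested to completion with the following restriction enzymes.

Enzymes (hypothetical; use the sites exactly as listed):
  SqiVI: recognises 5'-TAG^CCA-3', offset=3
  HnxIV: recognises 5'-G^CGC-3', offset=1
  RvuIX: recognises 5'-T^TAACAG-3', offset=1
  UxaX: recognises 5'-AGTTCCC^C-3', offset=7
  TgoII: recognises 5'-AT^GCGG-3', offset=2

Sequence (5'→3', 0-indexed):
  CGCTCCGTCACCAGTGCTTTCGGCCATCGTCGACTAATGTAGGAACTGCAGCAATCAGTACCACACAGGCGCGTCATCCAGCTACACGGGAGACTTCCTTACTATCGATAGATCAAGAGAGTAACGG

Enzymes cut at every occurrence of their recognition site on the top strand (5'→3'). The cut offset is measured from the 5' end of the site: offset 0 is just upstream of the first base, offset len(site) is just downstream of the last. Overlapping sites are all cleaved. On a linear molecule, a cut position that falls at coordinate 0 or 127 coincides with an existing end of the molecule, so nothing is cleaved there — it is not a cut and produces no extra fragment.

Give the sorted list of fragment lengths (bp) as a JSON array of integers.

[58,69]

Per-enzyme occurrences:
  SqiVI (TAGCCA, off=3): no sites
  HnxIV GCGC/1: at [68] ⇒ [69]
  RvuIX (TTAACAG, off=1): no sites
  UxaX (AGTTCCCC, off=7): no sites
  TgoII (ATGCGG, off=2): no sites

All cut coordinates (distinct, sorted): [69]

Fragments:
  [0,69): 69 bp
  [69,127): 58 bp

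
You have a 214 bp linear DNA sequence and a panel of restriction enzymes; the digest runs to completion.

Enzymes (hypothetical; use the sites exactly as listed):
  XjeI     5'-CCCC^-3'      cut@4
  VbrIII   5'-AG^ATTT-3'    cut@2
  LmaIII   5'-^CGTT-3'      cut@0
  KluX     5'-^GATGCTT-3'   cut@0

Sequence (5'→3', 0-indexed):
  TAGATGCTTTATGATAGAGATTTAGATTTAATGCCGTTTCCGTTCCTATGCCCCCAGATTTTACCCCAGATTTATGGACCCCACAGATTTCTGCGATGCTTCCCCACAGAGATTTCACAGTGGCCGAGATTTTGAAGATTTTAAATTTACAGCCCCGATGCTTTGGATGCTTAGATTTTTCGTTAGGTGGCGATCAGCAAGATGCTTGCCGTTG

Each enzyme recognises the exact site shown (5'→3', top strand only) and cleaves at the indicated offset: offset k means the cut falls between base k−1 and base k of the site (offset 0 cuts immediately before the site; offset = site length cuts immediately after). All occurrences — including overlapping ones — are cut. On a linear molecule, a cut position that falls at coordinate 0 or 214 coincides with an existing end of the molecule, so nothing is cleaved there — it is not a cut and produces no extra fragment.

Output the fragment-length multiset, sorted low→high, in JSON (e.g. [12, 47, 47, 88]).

Per-enzyme occurrences:
  XjeI CCCC/4: at [50, 51, 63, 78, 101, 152] ⇒ [54, 55, 67, 82, 105, 156]
  VbrIII AGATTT/2: at [17, 23, 55, 67, 84, 109, 126, 135, 172] ⇒ [19, 25, 57, 69, 86, 111, 128, 137, 174]
  LmaIII CGTT/0: at [34, 40, 180, 209] ⇒ [34, 40, 180, 209]
  KluX GATGCTT/0: at [2, 94, 156, 165, 200] ⇒ [2, 94, 156, 165, 200]

All cut coordinates (distinct, sorted): [2, 19, 25, 34, 40, 54, 55, 57, 67, 69, 82, 86, 94, 105, 111, 128, 137, 156, 165, 174, 180, 200, 209]

Fragments:
  [0,2): 2 bp
  [2,19): 17 bp
  [19,25): 6 bp
  [25,34): 9 bp
  [34,40): 6 bp
  [40,54): 14 bp
  [54,55): 1 bp
  [55,57): 2 bp
  [57,67): 10 bp
  [67,69): 2 bp
  [69,82): 13 bp
  [82,86): 4 bp
  [86,94): 8 bp
  [94,105): 11 bp
  [105,111): 6 bp
  [111,128): 17 bp
  [128,137): 9 bp
  [137,156): 19 bp
  [156,165): 9 bp
  [165,174): 9 bp
  [174,180): 6 bp
  [180,200): 20 bp
  [200,209): 9 bp
  [209,214): 5 bp

[1,2,2,2,4,5,6,6,6,6,8,9,9,9,9,9,10,11,13,14,17,17,19,20]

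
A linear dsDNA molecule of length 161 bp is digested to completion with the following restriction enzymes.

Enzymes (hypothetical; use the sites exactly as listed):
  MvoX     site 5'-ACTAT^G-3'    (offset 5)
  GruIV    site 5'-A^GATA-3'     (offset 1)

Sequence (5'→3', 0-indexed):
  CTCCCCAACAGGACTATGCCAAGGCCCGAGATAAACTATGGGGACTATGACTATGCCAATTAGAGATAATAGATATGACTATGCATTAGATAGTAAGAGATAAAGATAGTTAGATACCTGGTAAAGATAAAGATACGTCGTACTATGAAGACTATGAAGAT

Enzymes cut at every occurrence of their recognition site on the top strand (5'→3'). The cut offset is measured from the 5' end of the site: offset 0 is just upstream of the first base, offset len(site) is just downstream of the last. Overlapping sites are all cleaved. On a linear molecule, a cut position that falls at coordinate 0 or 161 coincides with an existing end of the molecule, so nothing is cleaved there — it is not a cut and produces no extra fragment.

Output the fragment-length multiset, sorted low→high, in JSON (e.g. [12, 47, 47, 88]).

Scan for sites:
  MvoX ACTATG/5: at [12, 34, 43, 49, 77, 141, 150] ⇒ [17, 39, 48, 54, 82, 146, 155]
  GruIV AGATA/1: at [28, 63, 70, 87, 97, 103, 111, 124, 130] ⇒ [29, 64, 71, 88, 98, 104, 112, 125, 131]

Pooled cuts: [17, 29, 39, 48, 54, 64, 71, 82, 88, 98, 104, 112, 125, 131, 146, 155]

Fragment lengths:
  [0,17): 17 bp
  [17,29): 12 bp
  [29,39): 10 bp
  [39,48): 9 bp
  [48,54): 6 bp
  [54,64): 10 bp
  [64,71): 7 bp
  [71,82): 11 bp
  [82,88): 6 bp
  [88,98): 10 bp
  [98,104): 6 bp
  [104,112): 8 bp
  [112,125): 13 bp
  [125,131): 6 bp
  [131,146): 15 bp
  [146,155): 9 bp
  [155,161): 6 bp

[6,6,6,6,6,7,8,9,9,10,10,10,11,12,13,15,17]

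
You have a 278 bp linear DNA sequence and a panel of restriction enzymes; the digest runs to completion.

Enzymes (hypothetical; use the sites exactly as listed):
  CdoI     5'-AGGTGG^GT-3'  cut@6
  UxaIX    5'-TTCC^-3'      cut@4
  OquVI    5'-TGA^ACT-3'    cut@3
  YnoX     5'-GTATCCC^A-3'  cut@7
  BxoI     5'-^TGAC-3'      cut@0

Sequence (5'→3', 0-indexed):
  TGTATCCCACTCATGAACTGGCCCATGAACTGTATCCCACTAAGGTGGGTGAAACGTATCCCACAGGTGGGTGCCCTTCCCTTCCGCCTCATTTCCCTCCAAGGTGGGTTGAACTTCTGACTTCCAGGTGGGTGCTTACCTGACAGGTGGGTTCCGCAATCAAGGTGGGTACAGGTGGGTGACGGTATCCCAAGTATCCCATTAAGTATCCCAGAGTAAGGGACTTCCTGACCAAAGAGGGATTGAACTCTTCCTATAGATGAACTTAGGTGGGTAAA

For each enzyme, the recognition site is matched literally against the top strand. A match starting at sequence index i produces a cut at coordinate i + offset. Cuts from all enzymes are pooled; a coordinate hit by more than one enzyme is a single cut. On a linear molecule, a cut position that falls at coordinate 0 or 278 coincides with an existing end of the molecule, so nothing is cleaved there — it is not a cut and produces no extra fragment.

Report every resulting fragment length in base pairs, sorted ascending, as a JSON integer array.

[1,5,5,5,5,5,6,8,8,8,8,8,9,9,9,10,10,10,10,10,10,11,11,12,12,12,13,14,16,18]

Scan for sites:
  CdoI (AGGTGGGT, off=6): starts [42, 64, 101, 125, 144, 162, 172, 267] → cuts [48, 70, 107, 131, 150, 168, 178, 273]
  UxaIX (TTCC, off=4): starts [76, 81, 92, 121, 151, 224, 250] → cuts [80, 85, 96, 125, 155, 228, 254]
  OquVI (TGAACT, off=3): starts [13, 25, 109, 243, 260] → cuts [16, 28, 112, 246, 263]
  YnoX (GTATCCCA, off=7): starts [1, 31, 55, 184, 193, 205] → cuts [8, 38, 62, 191, 200, 212]
  BxoI (TGAC, off=0): starts [117, 140, 179, 228] → cuts [117, 140, 179, 228]

All cut coordinates (distinct, sorted): [8, 16, 28, 38, 48, 62, 70, 80, 85, 96, 107, 112, 117, 125, 131, 140, 150, 155, 168, 178, 179, 191, 200, 212, 228, 246, 254, 263, 273]

Fragment lengths:
  [0,8): 8 bp
  [8,16): 8 bp
  [16,28): 12 bp
  [28,38): 10 bp
  [38,48): 10 bp
  [48,62): 14 bp
  [62,70): 8 bp
  [70,80): 10 bp
  [80,85): 5 bp
  [85,96): 11 bp
  [96,107): 11 bp
  [107,112): 5 bp
  [112,117): 5 bp
  [117,125): 8 bp
  [125,131): 6 bp
  [131,140): 9 bp
  [140,150): 10 bp
  [150,155): 5 bp
  [155,168): 13 bp
  [168,178): 10 bp
  [178,179): 1 bp
  [179,191): 12 bp
  [191,200): 9 bp
  [200,212): 12 bp
  [212,228): 16 bp
  [228,246): 18 bp
  [246,254): 8 bp
  [254,263): 9 bp
  [263,273): 10 bp
  [273,278): 5 bp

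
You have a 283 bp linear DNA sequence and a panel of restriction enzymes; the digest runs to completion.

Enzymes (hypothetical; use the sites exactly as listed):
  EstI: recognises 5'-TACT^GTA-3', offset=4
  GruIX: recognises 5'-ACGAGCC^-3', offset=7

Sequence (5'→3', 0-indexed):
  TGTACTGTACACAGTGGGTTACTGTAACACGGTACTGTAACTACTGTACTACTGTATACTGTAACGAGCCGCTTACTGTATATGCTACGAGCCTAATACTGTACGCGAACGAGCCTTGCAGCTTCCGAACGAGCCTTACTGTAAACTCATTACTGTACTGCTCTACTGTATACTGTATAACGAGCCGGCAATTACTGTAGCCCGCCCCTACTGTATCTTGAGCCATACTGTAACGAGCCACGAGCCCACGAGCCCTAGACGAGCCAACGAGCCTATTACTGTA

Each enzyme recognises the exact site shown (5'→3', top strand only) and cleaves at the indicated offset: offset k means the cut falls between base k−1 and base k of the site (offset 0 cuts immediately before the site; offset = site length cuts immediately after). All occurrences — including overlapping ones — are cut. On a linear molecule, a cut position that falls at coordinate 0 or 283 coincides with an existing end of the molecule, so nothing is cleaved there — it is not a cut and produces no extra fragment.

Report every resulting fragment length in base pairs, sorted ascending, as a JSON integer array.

[3,5,6,7,7,7,7,7,7,8,8,8,9,10,10,10,11,12,13,13,14,15,16,16,17,17,20]

Per-enzyme occurrences:
  EstI TACTGTA/4: at [2, 19, 32, 41, 49, 56, 73, 96, 136, 150, 163, 170, 192, 208, 225, 276] ⇒ [6, 23, 36, 45, 53, 60, 77, 100, 140, 154, 167, 174, 196, 212, 229, 280]
  GruIX ACGAGCC/7: at [63, 86, 108, 128, 179, 232, 239, 247, 258, 266] ⇒ [70, 93, 115, 135, 186, 239, 246, 254, 265, 273]

Pooled cuts: [6, 23, 36, 45, 53, 60, 70, 77, 93, 100, 115, 135, 140, 154, 167, 174, 186, 196, 212, 229, 239, 246, 254, 265, 273, 280]

Fragments:
  [0,6): 6 bp
  [6,23): 17 bp
  [23,36): 13 bp
  [36,45): 9 bp
  [45,53): 8 bp
  [53,60): 7 bp
  [60,70): 10 bp
  [70,77): 7 bp
  [77,93): 16 bp
  [93,100): 7 bp
  [100,115): 15 bp
  [115,135): 20 bp
  [135,140): 5 bp
  [140,154): 14 bp
  [154,167): 13 bp
  [167,174): 7 bp
  [174,186): 12 bp
  [186,196): 10 bp
  [196,212): 16 bp
  [212,229): 17 bp
  [229,239): 10 bp
  [239,246): 7 bp
  [246,254): 8 bp
  [254,265): 11 bp
  [265,273): 8 bp
  [273,280): 7 bp
  [280,283): 3 bp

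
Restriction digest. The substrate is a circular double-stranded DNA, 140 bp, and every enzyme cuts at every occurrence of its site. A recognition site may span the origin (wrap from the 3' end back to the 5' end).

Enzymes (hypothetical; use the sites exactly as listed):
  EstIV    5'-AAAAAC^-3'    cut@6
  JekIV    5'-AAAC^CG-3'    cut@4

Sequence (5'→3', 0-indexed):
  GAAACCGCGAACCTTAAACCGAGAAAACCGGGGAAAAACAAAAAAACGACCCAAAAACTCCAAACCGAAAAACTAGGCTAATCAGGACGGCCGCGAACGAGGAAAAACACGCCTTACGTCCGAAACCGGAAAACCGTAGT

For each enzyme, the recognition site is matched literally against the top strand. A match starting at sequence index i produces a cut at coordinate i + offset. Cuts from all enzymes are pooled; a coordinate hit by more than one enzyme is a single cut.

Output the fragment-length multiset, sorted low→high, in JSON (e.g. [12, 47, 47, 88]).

Site scan:
  EstIV (AAAAAC, off=6): starts [33, 41, 52, 67, 102] → cuts [39, 47, 58, 73, 108]
  JekIV (AAACCG, off=4): starts [1, 15, 24, 61, 122, 130] → cuts [5, 19, 28, 65, 126, 134]

Pooled cuts: [5, 19, 28, 39, 47, 58, 65, 73, 108, 126, 134]

Fragment lengths:
  5→19: 14 bp
  19→28: 9 bp
  28→39: 11 bp
  39→47: 8 bp
  47→58: 11 bp
  58→65: 7 bp
  65→73: 8 bp
  73→108: 35 bp
  108→126: 18 bp
  126→134: 8 bp
  134→5 (wrap): 140-134+5 = 11 bp

[7,8,8,8,9,11,11,11,14,18,35]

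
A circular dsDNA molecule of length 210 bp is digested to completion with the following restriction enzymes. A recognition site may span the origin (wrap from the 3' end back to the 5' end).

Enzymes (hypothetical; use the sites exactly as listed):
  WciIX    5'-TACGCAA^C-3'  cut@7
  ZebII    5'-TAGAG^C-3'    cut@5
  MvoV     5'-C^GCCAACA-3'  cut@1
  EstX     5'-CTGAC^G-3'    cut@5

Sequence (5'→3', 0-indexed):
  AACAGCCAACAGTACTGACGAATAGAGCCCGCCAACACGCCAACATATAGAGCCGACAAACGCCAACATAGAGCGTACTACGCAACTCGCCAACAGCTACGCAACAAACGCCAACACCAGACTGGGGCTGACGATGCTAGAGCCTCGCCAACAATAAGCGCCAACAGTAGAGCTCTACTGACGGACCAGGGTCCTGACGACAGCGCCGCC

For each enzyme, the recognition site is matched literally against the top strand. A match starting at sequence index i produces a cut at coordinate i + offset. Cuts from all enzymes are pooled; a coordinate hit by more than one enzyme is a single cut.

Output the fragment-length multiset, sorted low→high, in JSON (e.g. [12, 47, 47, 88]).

Site scan:
  WciIX (TACGCAAC, off=7): starts [78, 97] → cuts [85, 104]
  ZebII (TAGAGC, off=5): starts [22, 47, 68, 137, 167] → cuts [27, 52, 73, 142, 172]
  MvoV (CGCCAACA, off=1): starts [29, 37, 60, 87, 108, 145, 158, 206] → cuts [30, 38, 61, 88, 109, 146, 159, 207]
  EstX (CTGACG, off=5): starts [14, 127, 177, 193] → cuts [19, 132, 182, 198]

Pooled cuts: [19, 27, 30, 38, 52, 61, 73, 85, 88, 104, 109, 132, 142, 146, 159, 172, 182, 198, 207]

Fragment lengths:
  19→27: 8 bp
  27→30: 3 bp
  30→38: 8 bp
  38→52: 14 bp
  52→61: 9 bp
  61→73: 12 bp
  73→85: 12 bp
  85→88: 3 bp
  88→104: 16 bp
  104→109: 5 bp
  109→132: 23 bp
  132→142: 10 bp
  142→146: 4 bp
  146→159: 13 bp
  159→172: 13 bp
  172→182: 10 bp
  182→198: 16 bp
  198→207: 9 bp
  207→19 (wrap): 210-207+19 = 22 bp

[3,3,4,5,8,8,9,9,10,10,12,12,13,13,14,16,16,22,23]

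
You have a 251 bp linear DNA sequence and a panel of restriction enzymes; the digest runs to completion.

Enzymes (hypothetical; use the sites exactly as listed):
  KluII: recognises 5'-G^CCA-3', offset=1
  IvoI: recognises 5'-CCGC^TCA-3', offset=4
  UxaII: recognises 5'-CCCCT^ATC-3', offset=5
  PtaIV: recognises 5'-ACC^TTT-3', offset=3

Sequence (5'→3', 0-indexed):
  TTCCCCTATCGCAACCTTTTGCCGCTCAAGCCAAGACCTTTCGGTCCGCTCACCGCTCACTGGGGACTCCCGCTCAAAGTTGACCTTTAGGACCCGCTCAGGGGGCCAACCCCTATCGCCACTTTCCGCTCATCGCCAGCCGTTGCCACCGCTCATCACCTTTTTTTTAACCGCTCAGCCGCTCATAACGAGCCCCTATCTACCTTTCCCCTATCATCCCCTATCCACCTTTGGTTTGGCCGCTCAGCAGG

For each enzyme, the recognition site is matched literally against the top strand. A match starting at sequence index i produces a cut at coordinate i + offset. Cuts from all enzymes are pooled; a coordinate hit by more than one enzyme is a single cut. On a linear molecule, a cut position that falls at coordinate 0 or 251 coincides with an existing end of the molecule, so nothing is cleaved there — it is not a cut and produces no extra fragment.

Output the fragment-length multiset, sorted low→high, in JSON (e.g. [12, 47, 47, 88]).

[4,5,6,7,7,7,7,7,8,8,8,8,8,8,9,9,9,10,10,11,11,12,12,14,14,15,17]

Site scan:
  KluII GCCA/1: at [29, 104, 117, 134, 144] ⇒ [30, 105, 118, 135, 145]
  IvoI CCGCTCA/4: at [21, 45, 52, 69, 93, 125, 148, 170, 178, 239] ⇒ [25, 49, 56, 73, 97, 129, 152, 174, 182, 243]
  UxaII CCCCTATC/5: at [2, 109, 192, 207, 217] ⇒ [7, 114, 197, 212, 222]
  PtaIV ACCTTT/3: at [13, 35, 82, 157, 201, 226] ⇒ [16, 38, 85, 160, 204, 229]

Pooled cuts: [7, 16, 25, 30, 38, 49, 56, 73, 85, 97, 105, 114, 118, 129, 135, 145, 152, 160, 174, 182, 197, 204, 212, 222, 229, 243]

Fragments:
  [0,7): 7 bp
  [7,16): 9 bp
  [16,25): 9 bp
  [25,30): 5 bp
  [30,38): 8 bp
  [38,49): 11 bp
  [49,56): 7 bp
  [56,73): 17 bp
  [73,85): 12 bp
  [85,97): 12 bp
  [97,105): 8 bp
  [105,114): 9 bp
  [114,118): 4 bp
  [118,129): 11 bp
  [129,135): 6 bp
  [135,145): 10 bp
  [145,152): 7 bp
  [152,160): 8 bp
  [160,174): 14 bp
  [174,182): 8 bp
  [182,197): 15 bp
  [197,204): 7 bp
  [204,212): 8 bp
  [212,222): 10 bp
  [222,229): 7 bp
  [229,243): 14 bp
  [243,251): 8 bp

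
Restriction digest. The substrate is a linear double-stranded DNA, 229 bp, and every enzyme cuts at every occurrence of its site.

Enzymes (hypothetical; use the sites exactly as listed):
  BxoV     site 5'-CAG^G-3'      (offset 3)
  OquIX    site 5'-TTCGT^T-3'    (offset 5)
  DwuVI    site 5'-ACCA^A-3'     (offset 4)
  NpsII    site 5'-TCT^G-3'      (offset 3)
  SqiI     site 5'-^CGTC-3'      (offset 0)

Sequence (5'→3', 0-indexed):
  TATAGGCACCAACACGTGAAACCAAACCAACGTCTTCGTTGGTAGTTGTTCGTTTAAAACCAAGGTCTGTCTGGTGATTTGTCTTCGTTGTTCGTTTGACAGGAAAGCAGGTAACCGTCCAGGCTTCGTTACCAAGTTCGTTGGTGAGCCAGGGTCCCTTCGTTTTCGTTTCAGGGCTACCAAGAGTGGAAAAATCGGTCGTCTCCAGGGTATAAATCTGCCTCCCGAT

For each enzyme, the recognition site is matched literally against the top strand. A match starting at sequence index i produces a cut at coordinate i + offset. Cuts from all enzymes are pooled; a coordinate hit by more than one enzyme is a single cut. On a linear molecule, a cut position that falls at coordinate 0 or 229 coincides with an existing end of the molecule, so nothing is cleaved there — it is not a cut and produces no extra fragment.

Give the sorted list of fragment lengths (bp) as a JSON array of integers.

[1,4,5,5,5,5,6,6,7,7,7,7,7,8,8,9,9,9,10,11,11,11,11,13,14,16,17]

Scan for sites:
  BxoV CAGG/3: at [99, 107, 119, 149, 171, 205] ⇒ [102, 110, 122, 152, 174, 208]
  OquIX TTCGTT/5: at [34, 48, 83, 90, 124, 136, 158, 164] ⇒ [39, 53, 88, 95, 129, 141, 163, 169]
  DwuVI ACCAA/4: at [7, 20, 25, 58, 130, 178] ⇒ [11, 24, 29, 62, 134, 182]
  NpsII TCTG/3: at [65, 69, 216] ⇒ [68, 72, 219]
  SqiI CGTC/0: at [30, 115, 199] ⇒ [30, 115, 199]

All cut coordinates (distinct, sorted): [11, 24, 29, 30, 39, 53, 62, 68, 72, 88, 95, 102, 110, 115, 122, 129, 134, 141, 152, 163, 169, 174, 182, 199, 208, 219]

Fragments:
  [0,11): 11 bp
  [11,24): 13 bp
  [24,29): 5 bp
  [29,30): 1 bp
  [30,39): 9 bp
  [39,53): 14 bp
  [53,62): 9 bp
  [62,68): 6 bp
  [68,72): 4 bp
  [72,88): 16 bp
  [88,95): 7 bp
  [95,102): 7 bp
  [102,110): 8 bp
  [110,115): 5 bp
  [115,122): 7 bp
  [122,129): 7 bp
  [129,134): 5 bp
  [134,141): 7 bp
  [141,152): 11 bp
  [152,163): 11 bp
  [163,169): 6 bp
  [169,174): 5 bp
  [174,182): 8 bp
  [182,199): 17 bp
  [199,208): 9 bp
  [208,219): 11 bp
  [219,229): 10 bp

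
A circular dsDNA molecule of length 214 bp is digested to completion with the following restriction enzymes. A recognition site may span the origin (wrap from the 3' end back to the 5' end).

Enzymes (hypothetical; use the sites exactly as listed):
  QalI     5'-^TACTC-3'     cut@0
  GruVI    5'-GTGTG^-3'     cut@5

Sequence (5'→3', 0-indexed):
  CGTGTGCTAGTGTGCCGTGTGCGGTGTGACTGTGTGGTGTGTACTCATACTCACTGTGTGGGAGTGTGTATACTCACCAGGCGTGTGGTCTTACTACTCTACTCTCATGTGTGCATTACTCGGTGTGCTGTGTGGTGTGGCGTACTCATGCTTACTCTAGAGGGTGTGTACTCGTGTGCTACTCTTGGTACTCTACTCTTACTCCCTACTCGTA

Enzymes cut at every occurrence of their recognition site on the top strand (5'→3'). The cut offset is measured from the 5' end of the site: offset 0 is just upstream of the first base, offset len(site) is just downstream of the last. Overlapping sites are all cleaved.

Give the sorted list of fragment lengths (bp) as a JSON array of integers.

[1,2,3,3,5,5,5,5,6,6,7,7,7,7,7,8,8,8,9,10,10,11,13,14,14,16,17]

Scan for sites:
  QalI TACTC/0: at [41, 47, 70, 94, 99, 116, 142, 152, 168, 179, 188, 193, 199, 206] ⇒ [41, 47, 70, 94, 99, 116, 142, 152, 168, 179, 188, 193, 199, 206]
  GruVI GTGTG/5: at [1, 9, 16, 23, 31, 36, 55, 63, 82, 108, 122, 129, 134, 163, 173] ⇒ [6, 14, 21, 28, 36, 41, 60, 68, 87, 113, 127, 134, 139, 168, 178]

Pooled cuts: [6, 14, 21, 28, 36, 41, 47, 60, 68, 70, 87, 94, 99, 113, 116, 127, 134, 139, 142, 152, 168, 178, 179, 188, 193, 199, 206]

Fragments:
  6→14: 8 bp
  14→21: 7 bp
  21→28: 7 bp
  28→36: 8 bp
  36→41: 5 bp
  41→47: 6 bp
  47→60: 13 bp
  60→68: 8 bp
  68→70: 2 bp
  70→87: 17 bp
  87→94: 7 bp
  94→99: 5 bp
  99→113: 14 bp
  113→116: 3 bp
  116→127: 11 bp
  127→134: 7 bp
  134→139: 5 bp
  139→142: 3 bp
  142→152: 10 bp
  152→168: 16 bp
  168→178: 10 bp
  178→179: 1 bp
  179→188: 9 bp
  188→193: 5 bp
  193→199: 6 bp
  199→206: 7 bp
  206→6 (wrap): 214-206+6 = 14 bp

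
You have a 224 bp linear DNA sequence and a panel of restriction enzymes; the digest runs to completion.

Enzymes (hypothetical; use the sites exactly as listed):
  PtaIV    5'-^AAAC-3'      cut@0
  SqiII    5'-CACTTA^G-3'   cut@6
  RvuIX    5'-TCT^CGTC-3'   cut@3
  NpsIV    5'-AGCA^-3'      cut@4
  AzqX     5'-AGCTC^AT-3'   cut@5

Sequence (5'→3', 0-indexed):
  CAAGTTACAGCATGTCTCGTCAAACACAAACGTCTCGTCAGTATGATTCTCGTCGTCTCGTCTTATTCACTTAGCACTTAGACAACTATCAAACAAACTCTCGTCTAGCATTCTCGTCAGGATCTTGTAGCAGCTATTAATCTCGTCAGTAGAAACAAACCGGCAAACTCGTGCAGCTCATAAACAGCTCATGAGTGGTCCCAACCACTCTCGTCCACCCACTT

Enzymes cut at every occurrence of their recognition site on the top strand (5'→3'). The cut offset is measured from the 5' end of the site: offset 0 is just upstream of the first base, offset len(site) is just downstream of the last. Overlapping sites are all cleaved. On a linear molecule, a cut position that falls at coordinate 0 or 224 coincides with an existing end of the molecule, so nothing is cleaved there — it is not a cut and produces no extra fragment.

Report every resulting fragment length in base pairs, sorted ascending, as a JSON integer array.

Site scan:
  PtaIV (AAAC, off=0): starts [21, 27, 90, 94, 152, 156, 164, 181] → cuts [21, 27, 90, 94, 152, 156, 164, 181]
  SqiII (CACTTAG, off=6): starts [67, 74] → cuts [73, 80]
  RvuIX (TCTCGTC, off=3): starts [14, 32, 47, 55, 98, 111, 140, 208] → cuts [17, 35, 50, 58, 101, 114, 143, 211]
  NpsIV (AGCA, off=4): starts [8, 72, 106, 128] → cuts [12, 76, 110, 132]
  AzqX (AGCTCAT, off=5): starts [174, 185] → cuts [179, 190]

All cut coordinates (distinct, sorted): [12, 17, 21, 27, 35, 50, 58, 73, 76, 80, 90, 94, 101, 110, 114, 132, 143, 152, 156, 164, 179, 181, 190, 211]

Fragments:
  [0,12): 12 bp
  [12,17): 5 bp
  [17,21): 4 bp
  [21,27): 6 bp
  [27,35): 8 bp
  [35,50): 15 bp
  [50,58): 8 bp
  [58,73): 15 bp
  [73,76): 3 bp
  [76,80): 4 bp
  [80,90): 10 bp
  [90,94): 4 bp
  [94,101): 7 bp
  [101,110): 9 bp
  [110,114): 4 bp
  [114,132): 18 bp
  [132,143): 11 bp
  [143,152): 9 bp
  [152,156): 4 bp
  [156,164): 8 bp
  [164,179): 15 bp
  [179,181): 2 bp
  [181,190): 9 bp
  [190,211): 21 bp
  [211,224): 13 bp

[2,3,4,4,4,4,4,5,6,7,8,8,8,9,9,9,10,11,12,13,15,15,15,18,21]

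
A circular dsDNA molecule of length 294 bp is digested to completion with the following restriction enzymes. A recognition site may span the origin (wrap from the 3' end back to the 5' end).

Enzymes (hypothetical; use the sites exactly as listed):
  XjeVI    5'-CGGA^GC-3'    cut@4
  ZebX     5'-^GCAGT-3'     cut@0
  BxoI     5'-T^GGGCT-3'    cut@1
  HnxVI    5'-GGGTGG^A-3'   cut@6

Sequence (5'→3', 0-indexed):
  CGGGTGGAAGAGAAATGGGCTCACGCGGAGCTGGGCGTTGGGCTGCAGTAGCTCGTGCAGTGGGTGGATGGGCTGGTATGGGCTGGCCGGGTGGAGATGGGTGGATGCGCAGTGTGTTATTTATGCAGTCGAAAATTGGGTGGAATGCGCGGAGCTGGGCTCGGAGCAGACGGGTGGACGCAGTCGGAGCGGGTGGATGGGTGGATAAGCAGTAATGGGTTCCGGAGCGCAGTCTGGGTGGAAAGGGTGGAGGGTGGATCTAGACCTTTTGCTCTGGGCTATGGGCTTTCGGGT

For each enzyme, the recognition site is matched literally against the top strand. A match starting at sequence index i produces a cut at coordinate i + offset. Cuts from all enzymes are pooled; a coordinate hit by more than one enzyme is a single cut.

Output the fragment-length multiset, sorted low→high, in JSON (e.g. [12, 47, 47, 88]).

Scan for sites:
  XjeVI (CGGAGC, off=4): starts [25, 149, 161, 184, 222] → cuts [29, 153, 165, 188, 226]
  ZebX (GCAGT, off=0): starts [44, 56, 108, 124, 179, 208, 228] → cuts [44, 56, 108, 124, 179, 208, 228]
  BxoI (TGGGCT, off=1): starts [15, 38, 68, 78, 155, 274, 281] → cuts [16, 39, 69, 79, 156, 275, 282]
  HnxVI (GGGTGGA, off=6): starts [1, 61, 88, 98, 137, 171, 190, 198, 235, 244, 251] → cuts [7, 67, 94, 104, 143, 177, 196, 204, 241, 250, 257]

Pooled cuts: [7, 16, 29, 39, 44, 56, 67, 69, 79, 94, 104, 108, 124, 143, 153, 156, 165, 177, 179, 188, 196, 204, 208, 226, 228, 241, 250, 257, 275, 282]

Fragments:
  7→16: 9 bp
  16→29: 13 bp
  29→39: 10 bp
  39→44: 5 bp
  44→56: 12 bp
  56→67: 11 bp
  67→69: 2 bp
  69→79: 10 bp
  79→94: 15 bp
  94→104: 10 bp
  104→108: 4 bp
  108→124: 16 bp
  124→143: 19 bp
  143→153: 10 bp
  153→156: 3 bp
  156→165: 9 bp
  165→177: 12 bp
  177→179: 2 bp
  179→188: 9 bp
  188→196: 8 bp
  196→204: 8 bp
  204→208: 4 bp
  208→226: 18 bp
  226→228: 2 bp
  228→241: 13 bp
  241→250: 9 bp
  250→257: 7 bp
  257→275: 18 bp
  275→282: 7 bp
  282→7 (wrap): 294-282+7 = 19 bp

[2,2,2,3,4,4,5,7,7,8,8,9,9,9,9,10,10,10,10,11,12,12,13,13,15,16,18,18,19,19]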